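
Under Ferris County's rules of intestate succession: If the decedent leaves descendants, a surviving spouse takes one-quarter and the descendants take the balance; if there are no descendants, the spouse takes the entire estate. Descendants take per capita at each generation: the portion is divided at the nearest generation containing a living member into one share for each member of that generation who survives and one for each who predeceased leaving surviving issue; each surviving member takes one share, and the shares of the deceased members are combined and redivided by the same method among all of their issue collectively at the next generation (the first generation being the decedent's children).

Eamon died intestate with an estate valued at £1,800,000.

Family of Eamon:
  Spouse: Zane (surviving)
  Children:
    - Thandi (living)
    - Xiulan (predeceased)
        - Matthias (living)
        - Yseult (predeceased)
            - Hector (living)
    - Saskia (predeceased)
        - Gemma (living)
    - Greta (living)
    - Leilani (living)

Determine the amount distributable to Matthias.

Zane takes one-quarter of £1,800,000 = £450,000. The remaining £1,350,000 passes to the descendants.
The descendants' portion (£1,350,000) is divided at the children's generation into 5 shares of £270,000. Thandi, Greta, and Leilani each take £270,000. The 2 shares of the deceased (Xiulan and Saskia) are combined into a pool of £540,000.
That pool (£540,000) is divided at the grandchildren's generation into 3 shares of £180,000. Matthias and Gemma each take £180,000. The remaining share for the deceased Yseult (£180,000) is carried to the next generation.
That pool (£180,000) passes entirely to Hector, the sole taker at the great-grandchildren's generation.

Matthias receives £180,000.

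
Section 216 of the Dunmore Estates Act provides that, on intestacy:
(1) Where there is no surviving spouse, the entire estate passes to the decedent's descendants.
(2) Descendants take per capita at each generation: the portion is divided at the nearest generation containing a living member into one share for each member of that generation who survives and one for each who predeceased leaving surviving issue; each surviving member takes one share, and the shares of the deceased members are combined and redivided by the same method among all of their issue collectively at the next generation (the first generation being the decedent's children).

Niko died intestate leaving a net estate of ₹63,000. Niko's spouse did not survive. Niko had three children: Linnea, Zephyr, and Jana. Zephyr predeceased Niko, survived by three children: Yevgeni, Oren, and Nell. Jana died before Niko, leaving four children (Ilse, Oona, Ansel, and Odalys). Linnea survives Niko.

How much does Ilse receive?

The entire ₹63,000 passes to the descendants.
That amount (₹63,000) is divided at the children's generation into 3 shares of ₹21,000. Linnea takes ₹21,000. The 2 shares of the deceased (Zephyr and Jana) are combined into a pool of ₹42,000.
That pool (₹42,000) is divided at the grandchildren's generation equally among Yevgeni, Oren, Nell, Ilse, Oona, Ansel, and Odalys: ₹6,000 each.

Ilse receives ₹6,000.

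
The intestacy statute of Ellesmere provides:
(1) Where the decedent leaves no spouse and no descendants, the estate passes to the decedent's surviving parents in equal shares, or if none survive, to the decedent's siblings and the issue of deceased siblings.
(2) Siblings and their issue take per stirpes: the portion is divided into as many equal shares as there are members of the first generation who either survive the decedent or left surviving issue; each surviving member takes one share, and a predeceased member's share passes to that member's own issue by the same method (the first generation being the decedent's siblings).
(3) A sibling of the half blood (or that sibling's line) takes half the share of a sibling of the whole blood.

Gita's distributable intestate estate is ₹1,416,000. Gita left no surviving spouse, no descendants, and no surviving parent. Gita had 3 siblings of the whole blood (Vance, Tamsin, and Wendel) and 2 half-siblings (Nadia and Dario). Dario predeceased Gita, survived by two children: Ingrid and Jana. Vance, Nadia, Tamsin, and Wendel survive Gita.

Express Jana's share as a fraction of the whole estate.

Jana receives 1/16 of the estate.

The entire ₹1,416,000 passes to the siblings and their issue.
Counting each half-blood sibling's line as half a unit, there are 4 units in ₹1,416,000, so one unit is ₹354,000. Whole-blood lines (Vance, Tamsin, and Wendel) take ₹354,000 each; half-blood lines (Nadia and Dario) take ₹177,000 each.
Dario's share (₹177,000) is divided into 2 shares of ₹88,500: Ingrid and Jana each take ₹88,500.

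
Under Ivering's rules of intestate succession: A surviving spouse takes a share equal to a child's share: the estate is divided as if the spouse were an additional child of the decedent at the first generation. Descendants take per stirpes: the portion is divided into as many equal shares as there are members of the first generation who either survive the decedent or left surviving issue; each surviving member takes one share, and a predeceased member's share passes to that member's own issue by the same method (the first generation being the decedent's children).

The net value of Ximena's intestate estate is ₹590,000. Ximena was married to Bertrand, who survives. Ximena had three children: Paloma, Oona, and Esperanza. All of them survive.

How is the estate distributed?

The spouse counts as an additional share at the children's level, so there are 4 primary shares of ₹147,500. Bertrand takes one such share (₹147,500).
The children's combined portion (₹442,500) is divided into 3 shares of ₹147,500: Paloma, Oona, and Esperanza each take ₹147,500.

Bertrand: ₹147,500; Paloma: ₹147,500; Oona: ₹147,500; Esperanza: ₹147,500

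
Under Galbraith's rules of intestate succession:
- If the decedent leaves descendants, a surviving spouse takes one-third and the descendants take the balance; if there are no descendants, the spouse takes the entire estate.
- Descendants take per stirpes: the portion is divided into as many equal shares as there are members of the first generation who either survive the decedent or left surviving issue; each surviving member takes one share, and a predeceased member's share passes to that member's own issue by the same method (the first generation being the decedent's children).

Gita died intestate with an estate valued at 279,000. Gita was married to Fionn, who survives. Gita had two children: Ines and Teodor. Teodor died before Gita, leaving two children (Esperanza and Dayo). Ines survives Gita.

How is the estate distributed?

Fionn takes one-third of 279,000 = 93,000. The remaining 186,000 passes to the descendants.
The descendants' portion (186,000) is divided into 2 shares of 93,000: Ines takes 93,000; Teodor's 93,000 share passes to Teodor's issue.
Teodor's share (93,000) is divided into 2 shares of 46,500: Esperanza and Dayo each take 46,500.

Fionn: 93,000; Ines: 93,000; Esperanza: 46,500; Dayo: 46,500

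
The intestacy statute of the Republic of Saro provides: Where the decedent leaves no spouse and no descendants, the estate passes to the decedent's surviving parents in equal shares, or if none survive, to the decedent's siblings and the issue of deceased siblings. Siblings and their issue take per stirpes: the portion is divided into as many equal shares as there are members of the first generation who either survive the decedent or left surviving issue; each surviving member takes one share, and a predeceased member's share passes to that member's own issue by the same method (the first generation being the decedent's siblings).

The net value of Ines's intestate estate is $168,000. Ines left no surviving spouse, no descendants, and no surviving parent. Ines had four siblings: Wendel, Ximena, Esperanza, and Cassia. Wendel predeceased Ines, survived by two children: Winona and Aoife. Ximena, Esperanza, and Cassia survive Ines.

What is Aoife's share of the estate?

Aoife receives $21,000.

The entire $168,000 passes to the siblings and their issue.
That amount ($168,000) is divided into 4 shares of $42,000: Ximena, Esperanza, and Cassia each take $42,000; Wendel's $42,000 share passes to Wendel's issue.
Wendel's share ($42,000) is divided into 2 shares of $21,000: Winona and Aoife each take $21,000.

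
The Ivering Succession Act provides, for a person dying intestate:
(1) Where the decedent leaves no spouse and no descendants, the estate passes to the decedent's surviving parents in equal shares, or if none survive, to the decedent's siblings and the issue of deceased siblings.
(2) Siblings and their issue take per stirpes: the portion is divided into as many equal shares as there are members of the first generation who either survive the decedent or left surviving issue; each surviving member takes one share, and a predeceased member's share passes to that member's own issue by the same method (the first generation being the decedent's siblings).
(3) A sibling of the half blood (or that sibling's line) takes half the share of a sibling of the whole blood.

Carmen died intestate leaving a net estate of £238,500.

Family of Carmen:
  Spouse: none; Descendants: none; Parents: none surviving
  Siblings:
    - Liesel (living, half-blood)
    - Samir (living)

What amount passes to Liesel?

The entire £238,500 passes to the siblings and their issue.
Counting each half-blood sibling's line as half a unit, there are 3/2 units in £238,500, so one unit is £159,000. Whole-blood lines (Samir) take £159,000 each; half-blood lines (Liesel) take £79,500 each.

Liesel receives £79,500.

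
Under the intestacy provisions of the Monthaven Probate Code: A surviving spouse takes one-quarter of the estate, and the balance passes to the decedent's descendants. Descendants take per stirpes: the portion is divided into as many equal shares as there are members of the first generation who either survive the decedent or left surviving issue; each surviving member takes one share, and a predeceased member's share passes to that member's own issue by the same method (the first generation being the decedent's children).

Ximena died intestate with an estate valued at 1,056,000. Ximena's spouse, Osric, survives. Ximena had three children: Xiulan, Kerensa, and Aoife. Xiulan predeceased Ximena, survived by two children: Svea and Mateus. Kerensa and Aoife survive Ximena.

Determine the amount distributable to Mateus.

Mateus receives 132,000.

Osric takes one-quarter of 1,056,000 = 264,000. The remaining 792,000 passes to the descendants.
The descendants' portion (792,000) is divided into 3 shares of 264,000: Kerensa and Aoife each take 264,000; Xiulan's 264,000 share passes to Xiulan's issue.
Xiulan's share (264,000) is divided into 2 shares of 132,000: Svea and Mateus each take 132,000.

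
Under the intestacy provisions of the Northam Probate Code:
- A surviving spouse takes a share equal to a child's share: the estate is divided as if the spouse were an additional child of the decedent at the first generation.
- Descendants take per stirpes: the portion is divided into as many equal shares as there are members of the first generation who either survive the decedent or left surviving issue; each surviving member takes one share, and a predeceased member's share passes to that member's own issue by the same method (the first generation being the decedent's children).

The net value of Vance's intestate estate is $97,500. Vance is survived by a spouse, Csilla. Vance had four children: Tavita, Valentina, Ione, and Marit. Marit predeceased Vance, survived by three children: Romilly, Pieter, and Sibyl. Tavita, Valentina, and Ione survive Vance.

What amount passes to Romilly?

Romilly receives $6,500.

The spouse counts as an additional share at the children's level, so there are 5 primary shares of $19,500. Csilla takes one such share ($19,500).
The children's combined portion ($78,000) is divided into 4 shares of $19,500: Tavita, Valentina, and Ione each take $19,500; Marit's $19,500 share passes to Marit's issue.
Marit's share ($19,500) is divided into 3 shares of $6,500: Romilly, Pieter, and Sibyl each take $6,500.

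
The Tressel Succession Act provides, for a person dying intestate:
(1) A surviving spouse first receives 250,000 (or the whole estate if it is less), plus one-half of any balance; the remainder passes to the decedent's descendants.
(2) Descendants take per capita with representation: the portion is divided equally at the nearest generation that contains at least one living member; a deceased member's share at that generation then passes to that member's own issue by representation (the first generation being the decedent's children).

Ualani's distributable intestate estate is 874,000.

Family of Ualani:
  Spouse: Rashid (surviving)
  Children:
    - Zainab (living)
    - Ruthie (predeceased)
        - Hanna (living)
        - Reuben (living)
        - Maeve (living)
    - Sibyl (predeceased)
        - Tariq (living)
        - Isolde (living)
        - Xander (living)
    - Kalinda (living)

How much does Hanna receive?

Hanna receives 26,000.

Rashid first takes 250,000, leaving a balance of 624,000. Rashid then takes one-half of the balance (312,000), for a total of 562,000. The remaining 312,000 passes to the descendants.
The descendants' portion (312,000) is divided into 4 shares of 78,000: Zainab and Kalinda each take 78,000; Ruthie's 78,000 share passes to Ruthie's issue; Sibyl's 78,000 share passes to Sibyl's issue.
Ruthie's share (78,000) is divided into 3 shares of 26,000: Hanna, Reuben, and Maeve each take 26,000.
Sibyl's share (78,000) is divided into 3 shares of 26,000: Tariq, Isolde, and Xander each take 26,000.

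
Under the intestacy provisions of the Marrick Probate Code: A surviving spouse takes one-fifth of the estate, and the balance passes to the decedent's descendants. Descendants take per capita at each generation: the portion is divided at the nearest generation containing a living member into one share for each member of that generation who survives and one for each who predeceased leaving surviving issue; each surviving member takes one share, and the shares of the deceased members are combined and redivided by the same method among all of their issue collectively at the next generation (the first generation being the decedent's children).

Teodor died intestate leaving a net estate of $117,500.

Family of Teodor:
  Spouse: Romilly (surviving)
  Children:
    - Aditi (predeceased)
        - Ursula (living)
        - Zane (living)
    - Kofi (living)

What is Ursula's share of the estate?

Romilly takes one-fifth of $117,500 = $23,500. The remaining $94,000 passes to the descendants.
The descendants' portion ($94,000) is divided at the children's generation into 2 shares of $47,000. Kofi takes $47,000. The remaining share for the deceased Aditi ($47,000) is carried to the next generation.
That pool ($47,000) is divided at the grandchildren's generation equally among Ursula and Zane: $23,500 each.

Ursula receives $23,500.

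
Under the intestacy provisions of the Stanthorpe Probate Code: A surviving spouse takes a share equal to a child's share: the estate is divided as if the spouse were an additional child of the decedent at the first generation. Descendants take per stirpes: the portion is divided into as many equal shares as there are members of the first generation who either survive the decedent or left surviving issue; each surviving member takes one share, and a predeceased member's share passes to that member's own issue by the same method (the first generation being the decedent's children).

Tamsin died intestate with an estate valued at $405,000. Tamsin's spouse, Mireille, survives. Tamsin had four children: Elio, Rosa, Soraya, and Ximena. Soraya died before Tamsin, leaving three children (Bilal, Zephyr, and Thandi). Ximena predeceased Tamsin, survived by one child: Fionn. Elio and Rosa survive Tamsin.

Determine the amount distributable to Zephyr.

Zephyr receives $27,000.

The spouse counts as an additional share at the children's level, so there are 5 primary shares of $81,000. Mireille takes one such share ($81,000).
The children's combined portion ($324,000) is divided into 4 shares of $81,000: Elio and Rosa each take $81,000; Soraya's $81,000 share passes to Soraya's issue; Ximena's $81,000 share passes to Ximena's issue.
Soraya's share ($81,000) is divided into 3 shares of $27,000: Bilal, Zephyr, and Thandi each take $27,000.
Ximena's share ($81,000) passes entirely to Fionn.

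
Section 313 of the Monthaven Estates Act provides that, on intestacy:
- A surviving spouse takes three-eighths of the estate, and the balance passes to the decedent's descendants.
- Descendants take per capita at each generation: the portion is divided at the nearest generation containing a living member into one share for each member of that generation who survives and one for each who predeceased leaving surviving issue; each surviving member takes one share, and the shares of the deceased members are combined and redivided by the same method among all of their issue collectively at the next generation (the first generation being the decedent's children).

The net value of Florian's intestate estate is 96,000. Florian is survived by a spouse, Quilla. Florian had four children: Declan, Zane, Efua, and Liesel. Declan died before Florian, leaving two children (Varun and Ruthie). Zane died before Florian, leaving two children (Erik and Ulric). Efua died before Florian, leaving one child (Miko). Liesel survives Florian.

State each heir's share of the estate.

Quilla takes three-eighths of 96,000 = 36,000. The remaining 60,000 passes to the descendants.
The descendants' portion (60,000) is divided at the children's generation into 4 shares of 15,000. Liesel takes 15,000. The 3 shares of the deceased (Declan, Zane, and Efua) are combined into a pool of 45,000.
That pool (45,000) is divided at the grandchildren's generation equally among Varun, Ruthie, Erik, Ulric, and Miko: 9,000 each.

Quilla: 36,000; Varun: 9,000; Ruthie: 9,000; Erik: 9,000; Ulric: 9,000; Miko: 9,000; Liesel: 15,000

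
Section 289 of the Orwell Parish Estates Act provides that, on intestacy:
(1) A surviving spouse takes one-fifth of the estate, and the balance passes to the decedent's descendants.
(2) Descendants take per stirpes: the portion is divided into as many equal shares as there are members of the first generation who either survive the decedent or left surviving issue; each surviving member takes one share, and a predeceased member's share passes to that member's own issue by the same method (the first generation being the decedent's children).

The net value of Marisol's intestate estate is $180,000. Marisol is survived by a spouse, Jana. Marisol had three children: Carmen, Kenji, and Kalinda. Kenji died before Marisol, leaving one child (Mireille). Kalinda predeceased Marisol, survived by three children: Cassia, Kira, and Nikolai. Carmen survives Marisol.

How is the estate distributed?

Jana takes one-fifth of $180,000 = $36,000. The remaining $144,000 passes to the descendants.
The descendants' portion ($144,000) is divided into 3 shares of $48,000: Carmen takes $48,000; Kenji's $48,000 share passes to Kenji's issue; Kalinda's $48,000 share passes to Kalinda's issue.
Kenji's share ($48,000) passes entirely to Mireille.
Kalinda's share ($48,000) is divided into 3 shares of $16,000: Cassia, Kira, and Nikolai each take $16,000.

Jana: $36,000; Carmen: $48,000; Mireille: $48,000; Cassia: $16,000; Kira: $16,000; Nikolai: $16,000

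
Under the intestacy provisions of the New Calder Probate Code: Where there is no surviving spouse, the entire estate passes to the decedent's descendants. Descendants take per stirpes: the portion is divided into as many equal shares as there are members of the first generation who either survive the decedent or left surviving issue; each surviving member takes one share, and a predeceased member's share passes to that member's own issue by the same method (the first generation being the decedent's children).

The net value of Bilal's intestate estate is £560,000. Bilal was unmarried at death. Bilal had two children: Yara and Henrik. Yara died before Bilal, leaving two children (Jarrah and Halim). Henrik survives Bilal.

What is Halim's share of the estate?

The entire £560,000 passes to the descendants.
That amount (£560,000) is divided into 2 shares of £280,000: Henrik takes £280,000; Yara's £280,000 share passes to Yara's issue.
Yara's share (£280,000) is divided into 2 shares of £140,000: Jarrah and Halim each take £140,000.

Halim receives £140,000.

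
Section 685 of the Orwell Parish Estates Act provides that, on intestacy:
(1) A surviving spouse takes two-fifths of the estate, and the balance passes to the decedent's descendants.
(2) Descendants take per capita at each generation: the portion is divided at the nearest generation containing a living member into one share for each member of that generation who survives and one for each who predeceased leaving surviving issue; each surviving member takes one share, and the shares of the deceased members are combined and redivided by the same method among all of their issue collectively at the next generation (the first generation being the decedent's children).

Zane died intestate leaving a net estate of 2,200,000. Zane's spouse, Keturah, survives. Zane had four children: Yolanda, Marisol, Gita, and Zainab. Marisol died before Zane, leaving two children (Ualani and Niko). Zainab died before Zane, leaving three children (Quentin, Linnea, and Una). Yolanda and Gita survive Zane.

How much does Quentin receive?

Quentin receives 132,000.

Keturah takes two-fifths of 2,200,000 = 880,000. The remaining 1,320,000 passes to the descendants.
The descendants' portion (1,320,000) is divided at the children's generation into 4 shares of 330,000. Yolanda and Gita each take 330,000. The 2 shares of the deceased (Marisol and Zainab) are combined into a pool of 660,000.
That pool (660,000) is divided at the grandchildren's generation equally among Ualani, Niko, Quentin, Linnea, and Una: 132,000 each.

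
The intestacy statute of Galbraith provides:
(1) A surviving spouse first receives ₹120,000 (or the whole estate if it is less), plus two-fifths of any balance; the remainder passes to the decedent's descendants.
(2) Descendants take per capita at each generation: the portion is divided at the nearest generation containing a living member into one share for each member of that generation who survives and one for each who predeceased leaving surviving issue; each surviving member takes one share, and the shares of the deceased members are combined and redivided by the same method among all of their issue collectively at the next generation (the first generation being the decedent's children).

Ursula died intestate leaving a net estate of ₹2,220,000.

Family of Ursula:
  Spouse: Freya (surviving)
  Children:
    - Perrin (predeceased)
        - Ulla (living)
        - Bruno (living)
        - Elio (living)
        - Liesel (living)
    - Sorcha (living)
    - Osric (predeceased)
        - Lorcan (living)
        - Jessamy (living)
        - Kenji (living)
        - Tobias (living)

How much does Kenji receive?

Freya first takes ₹120,000, leaving a balance of ₹2,100,000. Freya then takes two-fifths of the balance (₹840,000), for a total of ₹960,000. The remaining ₹1,260,000 passes to the descendants.
The descendants' portion (₹1,260,000) is divided at the children's generation into 3 shares of ₹420,000. Sorcha takes ₹420,000. The 2 shares of the deceased (Perrin and Osric) are combined into a pool of ₹840,000.
That pool (₹840,000) is divided at the grandchildren's generation equally among Ulla, Bruno, Elio, Liesel, Lorcan, Jessamy, Kenji, and Tobias: ₹105,000 each.

Kenji receives ₹105,000.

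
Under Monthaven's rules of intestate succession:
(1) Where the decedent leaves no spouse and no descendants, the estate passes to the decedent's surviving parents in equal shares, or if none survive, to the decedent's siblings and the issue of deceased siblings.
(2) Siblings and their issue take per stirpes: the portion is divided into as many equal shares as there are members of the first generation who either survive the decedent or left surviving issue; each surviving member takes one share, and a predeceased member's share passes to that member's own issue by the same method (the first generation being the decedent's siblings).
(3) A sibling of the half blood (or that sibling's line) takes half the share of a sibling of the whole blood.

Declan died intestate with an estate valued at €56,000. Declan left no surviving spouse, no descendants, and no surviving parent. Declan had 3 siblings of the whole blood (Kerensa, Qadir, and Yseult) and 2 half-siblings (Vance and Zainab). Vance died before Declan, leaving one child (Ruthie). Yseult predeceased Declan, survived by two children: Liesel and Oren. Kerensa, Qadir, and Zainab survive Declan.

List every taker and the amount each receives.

Kerensa: €14,000; Ruthie: €7,000; Qadir: €14,000; Zainab: €7,000; Liesel: €7,000; Oren: €7,000

The entire €56,000 passes to the siblings and their issue.
Counting each half-blood sibling's line as half a unit, there are 4 units in €56,000, so one unit is €14,000. Whole-blood lines (Kerensa, Qadir, and Yseult) take €14,000 each; half-blood lines (Vance and Zainab) take €7,000 each.
Vance's share (€7,000) passes entirely to Ruthie.
Yseult's share (€14,000) is divided into 2 shares of €7,000: Liesel and Oren each take €7,000.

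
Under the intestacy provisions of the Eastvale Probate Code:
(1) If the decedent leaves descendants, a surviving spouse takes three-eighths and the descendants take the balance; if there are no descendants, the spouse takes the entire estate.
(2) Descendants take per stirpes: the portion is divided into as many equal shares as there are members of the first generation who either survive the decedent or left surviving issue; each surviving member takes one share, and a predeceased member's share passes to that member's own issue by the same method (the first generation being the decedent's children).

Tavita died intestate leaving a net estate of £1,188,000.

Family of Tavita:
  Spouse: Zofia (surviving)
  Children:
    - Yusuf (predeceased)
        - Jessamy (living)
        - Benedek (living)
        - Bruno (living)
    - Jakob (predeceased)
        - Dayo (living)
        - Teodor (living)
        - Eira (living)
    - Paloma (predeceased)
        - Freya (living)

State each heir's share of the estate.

Zofia takes three-eighths of £1,188,000 = £445,500. The remaining £742,500 passes to the descendants.
The descendants' portion (£742,500) is divided into 3 shares of £247,500: Yusuf's £247,500 share passes to Yusuf's issue; Jakob's £247,500 share passes to Jakob's issue; Paloma's £247,500 share passes to Paloma's issue.
Yusuf's share (£247,500) is divided into 3 shares of £82,500: Jessamy, Benedek, and Bruno each take £82,500.
Jakob's share (£247,500) is divided into 3 shares of £82,500: Dayo, Teodor, and Eira each take £82,500.
Paloma's share (£247,500) passes entirely to Freya.

Zofia: £445,500; Jessamy: £82,500; Benedek: £82,500; Bruno: £82,500; Dayo: £82,500; Teodor: £82,500; Eira: £82,500; Freya: £247,500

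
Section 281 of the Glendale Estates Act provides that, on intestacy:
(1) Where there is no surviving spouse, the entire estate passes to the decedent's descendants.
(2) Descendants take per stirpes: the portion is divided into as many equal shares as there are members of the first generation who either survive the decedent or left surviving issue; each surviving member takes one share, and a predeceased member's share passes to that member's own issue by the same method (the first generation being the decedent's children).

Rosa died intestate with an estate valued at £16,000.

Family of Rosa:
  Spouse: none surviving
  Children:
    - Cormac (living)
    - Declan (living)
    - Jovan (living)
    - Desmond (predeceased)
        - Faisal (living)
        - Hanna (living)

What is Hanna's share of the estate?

Hanna receives £2,000.

The entire £16,000 passes to the descendants.
That amount (£16,000) is divided into 4 shares of £4,000: Cormac, Declan, and Jovan each take £4,000; Desmond's £4,000 share passes to Desmond's issue.
Desmond's share (£4,000) is divided into 2 shares of £2,000: Faisal and Hanna each take £2,000.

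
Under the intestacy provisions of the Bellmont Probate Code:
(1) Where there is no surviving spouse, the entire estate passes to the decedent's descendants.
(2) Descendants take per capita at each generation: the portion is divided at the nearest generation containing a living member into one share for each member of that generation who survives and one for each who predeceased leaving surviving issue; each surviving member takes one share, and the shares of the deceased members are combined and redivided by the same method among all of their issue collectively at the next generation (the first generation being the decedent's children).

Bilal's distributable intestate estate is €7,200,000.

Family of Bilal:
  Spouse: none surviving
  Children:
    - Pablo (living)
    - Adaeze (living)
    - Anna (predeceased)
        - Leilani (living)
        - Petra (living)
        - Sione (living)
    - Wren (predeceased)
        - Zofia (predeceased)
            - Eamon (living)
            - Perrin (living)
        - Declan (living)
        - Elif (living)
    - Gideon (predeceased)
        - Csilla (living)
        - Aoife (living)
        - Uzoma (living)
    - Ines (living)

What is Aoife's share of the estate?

The entire €7,200,000 passes to the descendants.
That amount (€7,200,000) is divided at the children's generation into 6 shares of €1,200,000. Pablo, Adaeze, and Ines each take €1,200,000. The 3 shares of the deceased (Anna, Wren, and Gideon) are combined into a pool of €3,600,000.
That pool (€3,600,000) is divided at the grandchildren's generation into 9 shares of €400,000. Leilani, Petra, Sione, Declan, Elif, Csilla, Aoife, and Uzoma each take €400,000. The remaining share for the deceased Zofia (€400,000) is carried to the next generation.
That pool (€400,000) is divided at the great-grandchildren's generation equally among Eamon and Perrin: €200,000 each.

Aoife receives €400,000.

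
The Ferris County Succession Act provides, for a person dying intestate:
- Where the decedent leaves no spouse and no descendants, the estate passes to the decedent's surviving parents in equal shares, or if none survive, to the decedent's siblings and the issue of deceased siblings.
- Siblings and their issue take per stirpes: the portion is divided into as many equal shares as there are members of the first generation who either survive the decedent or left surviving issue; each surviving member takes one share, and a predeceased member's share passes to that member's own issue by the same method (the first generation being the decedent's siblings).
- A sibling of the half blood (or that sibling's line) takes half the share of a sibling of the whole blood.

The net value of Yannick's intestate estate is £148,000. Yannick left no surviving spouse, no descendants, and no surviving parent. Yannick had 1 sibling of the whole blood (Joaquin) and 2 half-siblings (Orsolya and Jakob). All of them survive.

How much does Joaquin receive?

Joaquin receives £74,000.

The entire £148,000 passes to the siblings and their issue.
Counting each half-blood sibling's line as half a unit, there are 2 units in £148,000, so one unit is £74,000. Whole-blood lines (Joaquin) take £74,000 each; half-blood lines (Orsolya and Jakob) take £37,000 each.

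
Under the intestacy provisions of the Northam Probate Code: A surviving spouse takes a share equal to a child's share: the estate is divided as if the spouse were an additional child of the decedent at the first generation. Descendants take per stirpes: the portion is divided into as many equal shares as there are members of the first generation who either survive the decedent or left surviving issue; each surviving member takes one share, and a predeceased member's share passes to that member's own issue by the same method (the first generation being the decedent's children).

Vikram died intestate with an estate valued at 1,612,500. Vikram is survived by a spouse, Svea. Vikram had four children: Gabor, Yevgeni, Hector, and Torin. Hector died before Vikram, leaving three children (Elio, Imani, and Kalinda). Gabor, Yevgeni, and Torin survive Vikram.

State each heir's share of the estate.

The spouse counts as an additional share at the children's level, so there are 5 primary shares of 322,500. Svea takes one such share (322,500).
The children's combined portion (1,290,000) is divided into 4 shares of 322,500: Gabor, Yevgeni, and Torin each take 322,500; Hector's 322,500 share passes to Hector's issue.
Hector's share (322,500) is divided into 3 shares of 107,500: Elio, Imani, and Kalinda each take 107,500.

Svea: 322,500; Gabor: 322,500; Yevgeni: 322,500; Elio: 107,500; Imani: 107,500; Kalinda: 107,500; Torin: 322,500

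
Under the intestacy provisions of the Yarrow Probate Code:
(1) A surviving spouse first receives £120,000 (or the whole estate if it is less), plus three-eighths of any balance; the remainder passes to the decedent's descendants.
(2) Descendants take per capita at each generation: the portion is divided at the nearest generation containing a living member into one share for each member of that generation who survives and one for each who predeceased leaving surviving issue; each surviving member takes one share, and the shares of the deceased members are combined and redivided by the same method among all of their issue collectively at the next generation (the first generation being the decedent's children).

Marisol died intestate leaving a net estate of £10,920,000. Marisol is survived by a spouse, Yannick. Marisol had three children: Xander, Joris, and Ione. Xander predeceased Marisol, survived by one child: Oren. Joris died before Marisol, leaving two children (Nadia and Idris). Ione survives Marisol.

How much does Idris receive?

Idris receives £1,500,000.

Yannick first takes £120,000, leaving a balance of £10,800,000. Yannick then takes three-eighths of the balance (£4,050,000), for a total of £4,170,000. The remaining £6,750,000 passes to the descendants.
The descendants' portion (£6,750,000) is divided at the children's generation into 3 shares of £2,250,000. Ione takes £2,250,000. The 2 shares of the deceased (Xander and Joris) are combined into a pool of £4,500,000.
That pool (£4,500,000) is divided at the grandchildren's generation equally among Oren, Nadia, and Idris: £1,500,000 each.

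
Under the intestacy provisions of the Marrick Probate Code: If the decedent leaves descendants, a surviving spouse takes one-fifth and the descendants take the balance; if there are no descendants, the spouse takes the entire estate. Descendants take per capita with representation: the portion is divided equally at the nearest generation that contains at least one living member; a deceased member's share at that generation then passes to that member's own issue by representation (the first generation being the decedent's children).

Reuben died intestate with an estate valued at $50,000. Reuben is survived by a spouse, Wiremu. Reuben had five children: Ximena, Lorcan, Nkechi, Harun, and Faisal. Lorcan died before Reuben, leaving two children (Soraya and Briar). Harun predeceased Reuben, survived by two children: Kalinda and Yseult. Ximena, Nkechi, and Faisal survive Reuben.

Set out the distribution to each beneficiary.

Wiremu: $10,000; Ximena: $8,000; Soraya: $4,000; Briar: $4,000; Nkechi: $8,000; Kalinda: $4,000; Yseult: $4,000; Faisal: $8,000

Wiremu takes one-fifth of $50,000 = $10,000. The remaining $40,000 passes to the descendants.
The descendants' portion ($40,000) is divided into 5 shares of $8,000: Ximena, Nkechi, and Faisal each take $8,000; Lorcan's $8,000 share passes to Lorcan's issue; Harun's $8,000 share passes to Harun's issue.
Lorcan's share ($8,000) is divided into 2 shares of $4,000: Soraya and Briar each take $4,000.
Harun's share ($8,000) is divided into 2 shares of $4,000: Kalinda and Yseult each take $4,000.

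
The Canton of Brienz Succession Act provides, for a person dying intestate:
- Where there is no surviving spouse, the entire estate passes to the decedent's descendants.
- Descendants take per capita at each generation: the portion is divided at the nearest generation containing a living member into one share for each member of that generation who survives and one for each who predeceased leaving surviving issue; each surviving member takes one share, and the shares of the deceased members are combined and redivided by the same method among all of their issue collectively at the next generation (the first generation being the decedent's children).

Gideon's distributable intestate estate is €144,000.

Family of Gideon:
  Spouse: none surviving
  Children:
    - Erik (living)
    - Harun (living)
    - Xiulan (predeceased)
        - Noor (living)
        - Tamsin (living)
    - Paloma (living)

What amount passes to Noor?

Noor receives €18,000.

The entire €144,000 passes to the descendants.
That amount (€144,000) is divided at the children's generation into 4 shares of €36,000. Erik, Harun, and Paloma each take €36,000. The remaining share for the deceased Xiulan (€36,000) is carried to the next generation.
That pool (€36,000) is divided at the grandchildren's generation equally among Noor and Tamsin: €18,000 each.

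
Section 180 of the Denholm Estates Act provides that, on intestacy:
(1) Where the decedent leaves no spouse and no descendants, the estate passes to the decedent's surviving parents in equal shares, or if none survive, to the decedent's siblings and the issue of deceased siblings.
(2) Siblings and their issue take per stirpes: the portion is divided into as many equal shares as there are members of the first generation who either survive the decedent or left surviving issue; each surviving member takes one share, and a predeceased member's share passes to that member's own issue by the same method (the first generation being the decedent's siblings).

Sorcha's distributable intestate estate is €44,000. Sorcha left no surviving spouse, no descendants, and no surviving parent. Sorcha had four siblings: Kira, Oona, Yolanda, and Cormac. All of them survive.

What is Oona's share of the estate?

The entire €44,000 passes to the siblings and their issue.
That amount (€44,000) is divided into 4 shares of €11,000: Kira, Oona, Yolanda, and Cormac each take €11,000.

Oona receives €11,000.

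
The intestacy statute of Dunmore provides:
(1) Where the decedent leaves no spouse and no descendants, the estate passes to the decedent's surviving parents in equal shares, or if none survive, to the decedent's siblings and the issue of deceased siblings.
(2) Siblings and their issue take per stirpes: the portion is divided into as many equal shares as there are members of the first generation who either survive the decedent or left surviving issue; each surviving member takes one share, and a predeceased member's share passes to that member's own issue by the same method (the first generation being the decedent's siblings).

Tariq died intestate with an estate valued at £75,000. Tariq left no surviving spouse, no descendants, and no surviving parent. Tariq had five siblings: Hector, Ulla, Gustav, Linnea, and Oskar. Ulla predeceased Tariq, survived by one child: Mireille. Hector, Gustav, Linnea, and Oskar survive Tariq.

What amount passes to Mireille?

Mireille receives £15,000.

The entire £75,000 passes to the siblings and their issue.
That amount (£75,000) is divided into 5 shares of £15,000: Hector, Gustav, Linnea, and Oskar each take £15,000; Ulla's £15,000 share passes to Ulla's issue.
Ulla's share (£15,000) passes entirely to Mireille.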